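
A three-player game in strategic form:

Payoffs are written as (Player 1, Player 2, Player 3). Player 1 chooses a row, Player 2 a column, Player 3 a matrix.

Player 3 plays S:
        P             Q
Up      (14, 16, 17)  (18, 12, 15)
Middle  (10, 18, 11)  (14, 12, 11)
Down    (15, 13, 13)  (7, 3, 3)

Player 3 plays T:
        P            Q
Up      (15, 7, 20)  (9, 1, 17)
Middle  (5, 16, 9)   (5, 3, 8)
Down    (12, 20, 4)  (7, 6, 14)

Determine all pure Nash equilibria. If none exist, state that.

Player 1 against (P, S): payoffs 14, 10, 15 → best response Down.
Player 1 against (P, T): payoffs 15, 5, 12 → best response Up.
Player 1 against (Q, S): payoffs 18, 14, 7 → best response Up.
Player 1 against (Q, T): payoffs 9, 5, 7 → best response Up.
Player 2 against (Up, S): payoffs 16, 12 → best response P.
Player 2 against (Up, T): payoffs 7, 1 → best response P.
Player 2 against (Middle, S): payoffs 18, 12 → best response P.
Player 2 against (Middle, T): payoffs 16, 3 → best response P.
Player 2 against (Down, S): payoffs 13, 3 → best response P.
Player 2 against (Down, T): payoffs 20, 6 → best response P.
Player 3 against (Up, P): payoffs 17, 20 → best response T.
Player 3 against (Up, Q): payoffs 15, 17 → best response T.
Player 3 against (Middle, P): payoffs 11, 9 → best response S.
Player 3 against (Middle, Q): payoffs 11, 8 → best response S.
Player 3 against (Down, P): payoffs 13, 4 → best response S.
Player 3 against (Down, Q): payoffs 3, 14 → best response T.
Mutual best responses: (Up, P, T); (Down, P, S).

Pure-strategy Nash equilibria: (Up, P, T) and (Down, P, S)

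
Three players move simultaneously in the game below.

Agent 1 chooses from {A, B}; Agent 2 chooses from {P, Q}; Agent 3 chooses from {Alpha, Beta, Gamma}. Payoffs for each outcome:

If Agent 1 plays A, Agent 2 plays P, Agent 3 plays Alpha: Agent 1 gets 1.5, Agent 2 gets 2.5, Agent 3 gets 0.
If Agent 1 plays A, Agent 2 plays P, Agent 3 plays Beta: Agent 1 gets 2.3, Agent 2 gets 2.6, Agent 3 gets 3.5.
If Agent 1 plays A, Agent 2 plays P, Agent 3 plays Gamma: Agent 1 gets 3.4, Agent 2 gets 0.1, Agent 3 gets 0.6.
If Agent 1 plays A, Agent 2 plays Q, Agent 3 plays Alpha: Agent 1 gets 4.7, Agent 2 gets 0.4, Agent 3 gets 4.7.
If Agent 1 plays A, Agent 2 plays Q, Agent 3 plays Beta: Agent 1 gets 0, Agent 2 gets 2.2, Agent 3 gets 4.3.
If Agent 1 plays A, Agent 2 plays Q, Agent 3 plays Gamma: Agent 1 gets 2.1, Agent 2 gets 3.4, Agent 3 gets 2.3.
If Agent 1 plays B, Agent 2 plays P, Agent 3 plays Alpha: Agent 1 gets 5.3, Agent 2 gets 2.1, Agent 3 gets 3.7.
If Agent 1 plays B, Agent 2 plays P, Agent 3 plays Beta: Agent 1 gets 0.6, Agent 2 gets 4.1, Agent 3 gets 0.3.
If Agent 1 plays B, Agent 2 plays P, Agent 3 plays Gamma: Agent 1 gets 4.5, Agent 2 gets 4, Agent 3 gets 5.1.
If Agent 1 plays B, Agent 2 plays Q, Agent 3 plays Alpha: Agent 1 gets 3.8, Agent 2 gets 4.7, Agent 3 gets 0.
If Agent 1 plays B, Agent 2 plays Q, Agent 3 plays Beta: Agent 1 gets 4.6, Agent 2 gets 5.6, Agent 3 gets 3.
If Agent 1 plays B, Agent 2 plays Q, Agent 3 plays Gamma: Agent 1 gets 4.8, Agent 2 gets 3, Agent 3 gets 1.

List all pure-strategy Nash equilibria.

Agent 1 against (P, Alpha): payoffs 1.5, 5.3 → best response B.
Agent 1 against (P, Beta): payoffs 2.3, 0.6 → best response A.
Agent 1 against (P, Gamma): payoffs 3.4, 4.5 → best response B.
Agent 1 against (Q, Alpha): payoffs 4.7, 3.8 → best response A.
Agent 1 against (Q, Beta): payoffs 0, 4.6 → best response B.
Agent 1 against (Q, Gamma): payoffs 2.1, 4.8 → best response B.
Agent 2 against (A, Alpha): payoffs 2.5, 0.4 → best response P.
Agent 2 against (A, Beta): payoffs 2.6, 2.2 → best response P.
Agent 2 against (A, Gamma): payoffs 0.1, 3.4 → best response Q.
Agent 2 against (B, Alpha): payoffs 2.1, 4.7 → best response Q.
Agent 2 against (B, Beta): payoffs 4.1, 5.6 → best response Q.
Agent 2 against (B, Gamma): payoffs 4, 3 → best response P.
Agent 3 against (A, P): payoffs 0, 3.5, 0.6 → best response Beta.
Agent 3 against (A, Q): payoffs 4.7, 4.3, 2.3 → best response Alpha.
Agent 3 against (B, P): payoffs 3.7, 0.3, 5.1 → best response Gamma.
Agent 3 against (B, Q): payoffs 0, 3, 1 → best response Beta.
Mutual best responses: (A, P, Beta); (B, P, Gamma); (B, Q, Beta).

Pure-strategy Nash equilibria: (A, P, Beta) and (B, P, Gamma) and (B, Q, Beta)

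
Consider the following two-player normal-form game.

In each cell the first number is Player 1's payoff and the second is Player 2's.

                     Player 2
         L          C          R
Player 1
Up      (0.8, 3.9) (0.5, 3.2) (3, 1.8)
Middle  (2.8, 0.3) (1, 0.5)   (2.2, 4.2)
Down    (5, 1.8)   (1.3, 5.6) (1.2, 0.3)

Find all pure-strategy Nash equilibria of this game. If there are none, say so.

Pure NE: (Down, C)

Check each profile: it is a Nash equilibrium iff no player can strictly gain by switching unilaterally.
(Up, L): Player 1 can switch to Middle (0.8 → 2.8). Not NE.
(Up, C): Player 1 can switch to Middle (0.5 → 1). Not NE.
(Up, R): Player 2 can switch to L (1.8 → 3.9). Not NE.
(Middle, L): Player 1 can switch to Down (2.8 → 5). Not NE.
(Middle, C): Player 1 can switch to Down (1 → 1.3). Not NE.
(Middle, R): Player 1 can switch to Up (2.2 → 3). Not NE.
(Down, C): Player 1 gets 1.3, best alternative 1; Player 2 gets 5.6, best alternative 1.8. No profitable deviation — NE.
(The remaining 2 profiles each have a profitable deviation by the same check.)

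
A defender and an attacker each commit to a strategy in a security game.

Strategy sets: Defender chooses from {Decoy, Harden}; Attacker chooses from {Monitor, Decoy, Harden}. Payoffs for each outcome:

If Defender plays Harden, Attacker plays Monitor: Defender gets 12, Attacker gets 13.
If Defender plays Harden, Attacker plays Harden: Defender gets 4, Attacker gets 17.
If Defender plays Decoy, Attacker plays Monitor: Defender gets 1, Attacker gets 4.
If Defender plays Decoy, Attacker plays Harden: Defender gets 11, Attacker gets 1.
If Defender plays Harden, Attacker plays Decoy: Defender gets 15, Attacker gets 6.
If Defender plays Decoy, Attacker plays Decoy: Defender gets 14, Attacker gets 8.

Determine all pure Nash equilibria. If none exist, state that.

This game has no pure Nash equilibrium.

(Decoy, Monitor): Defender can switch to Harden (1 → 12). Not NE.
(Decoy, Decoy): Defender can switch to Harden (14 → 15). Not NE.
(Decoy, Harden): Attacker can switch to Monitor (1 → 4). Not NE.
(Harden, Monitor): Attacker can switch to Harden (13 → 17). Not NE.
(Harden, Decoy): Attacker can switch to Monitor (6 → 13). Not NE.
(Harden, Harden): Defender can switch to Decoy (4 → 11). Not NE.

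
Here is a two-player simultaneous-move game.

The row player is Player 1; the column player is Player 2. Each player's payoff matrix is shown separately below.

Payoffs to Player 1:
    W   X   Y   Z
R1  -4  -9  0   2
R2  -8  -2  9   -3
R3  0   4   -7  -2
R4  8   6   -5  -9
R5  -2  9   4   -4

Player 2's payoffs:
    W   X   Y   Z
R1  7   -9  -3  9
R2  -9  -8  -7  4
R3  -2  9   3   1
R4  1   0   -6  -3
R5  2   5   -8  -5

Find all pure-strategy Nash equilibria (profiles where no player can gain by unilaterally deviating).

The pure Nash equilibria are (R1, Z); (R4, W); (R5, X).

Player 1 against W: payoffs -4, -8, 0, 8, -2 → best response R4.
Player 1 against X: payoffs -9, -2, 4, 6, 9 → best response R5.
Player 1 against Y: payoffs 0, 9, -7, -5, 4 → best response R2.
Player 1 against Z: payoffs 2, -3, -2, -9, -4 → best response R1.
Player 2 against R1: payoffs 7, -9, -3, 9 → best response Z.
Player 2 against R2: payoffs -9, -8, -7, 4 → best response Z.
Player 2 against R3: payoffs -2, 9, 3, 1 → best response X.
Player 2 against R4: payoffs 1, 0, -6, -3 → best response W.
Player 2 against R5: payoffs 2, 5, -8, -5 → best response X.
Mutual best responses: (R1, Z); (R4, W); (R5, X).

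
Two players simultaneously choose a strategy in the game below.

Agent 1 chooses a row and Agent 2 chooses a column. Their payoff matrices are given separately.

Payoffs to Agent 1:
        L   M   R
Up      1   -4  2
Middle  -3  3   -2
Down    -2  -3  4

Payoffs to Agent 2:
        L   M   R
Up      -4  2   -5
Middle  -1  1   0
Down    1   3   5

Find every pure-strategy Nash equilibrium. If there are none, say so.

The pure Nash equilibria are (Middle, M); (Down, R).

Agent 1 against L: payoffs 1, -3, -2 → best response Up.
Agent 1 against M: payoffs -4, 3, -3 → best response Middle.
Agent 1 against R: payoffs 2, -2, 4 → best response Down.
Agent 2 against Up: payoffs -4, 2, -5 → best response M.
Agent 2 against Middle: payoffs -1, 1, 0 → best response M.
Agent 2 against Down: payoffs 1, 3, 5 → best response R.
Mutual best responses: (Middle, M); (Down, R).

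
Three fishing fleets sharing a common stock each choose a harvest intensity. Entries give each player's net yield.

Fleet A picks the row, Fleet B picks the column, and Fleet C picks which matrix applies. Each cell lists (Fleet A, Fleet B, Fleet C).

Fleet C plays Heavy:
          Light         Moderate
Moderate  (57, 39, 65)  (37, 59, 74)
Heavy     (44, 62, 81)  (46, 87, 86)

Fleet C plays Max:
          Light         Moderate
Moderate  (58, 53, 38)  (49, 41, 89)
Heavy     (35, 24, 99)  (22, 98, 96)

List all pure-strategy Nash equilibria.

No pure-strategy Nash equilibrium.

Fleet A against (Light, Heavy): payoffs 57, 44 → best response Moderate.
Fleet A against (Light, Max): payoffs 58, 35 → best response Moderate.
Fleet A against (Moderate, Heavy): payoffs 37, 46 → best response Heavy.
Fleet A against (Moderate, Max): payoffs 49, 22 → best response Moderate.
Fleet B against (Moderate, Heavy): payoffs 39, 59 → best response Moderate.
Fleet B against (Moderate, Max): payoffs 53, 41 → best response Light.
Fleet B against (Heavy, Heavy): payoffs 62, 87 → best response Moderate.
Fleet B against (Heavy, Max): payoffs 24, 98 → best response Moderate.
Fleet C against (Moderate, Light): payoffs 65, 38 → best response Heavy.
Fleet C against (Moderate, Moderate): payoffs 74, 89 → best response Max.
Fleet C against (Heavy, Light): payoffs 81, 99 → best response Max.
Fleet C against (Heavy, Moderate): payoffs 86, 96 → best response Max.
No profile is a mutual best response for all players.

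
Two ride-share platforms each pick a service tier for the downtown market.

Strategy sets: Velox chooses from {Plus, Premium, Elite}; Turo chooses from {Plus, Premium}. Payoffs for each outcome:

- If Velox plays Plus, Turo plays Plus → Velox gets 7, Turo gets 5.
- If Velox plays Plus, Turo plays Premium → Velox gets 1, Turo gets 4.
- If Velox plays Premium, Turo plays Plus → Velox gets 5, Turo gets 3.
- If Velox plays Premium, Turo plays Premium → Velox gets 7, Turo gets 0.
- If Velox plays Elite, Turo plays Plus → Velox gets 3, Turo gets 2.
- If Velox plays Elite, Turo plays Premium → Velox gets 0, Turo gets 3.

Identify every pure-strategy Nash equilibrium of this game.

For each strategy profile, look for a profitable unilateral deviation.
(Plus, Plus): Velox gets 7, best alternative 5; Turo gets 5, best alternative 4. No profitable deviation — NE.
(Plus, Premium): Velox can switch to Premium (1 → 7). Not NE.
(Premium, Plus): Velox can switch to Plus (5 → 7). Not NE.
(Premium, Premium): Turo can switch to Plus (0 → 3). Not NE.
(Elite, Plus): Velox can switch to Plus (3 → 7). Not NE.
(Elite, Premium): Velox can switch to Plus (0 → 1). Not NE.

(Plus, Plus)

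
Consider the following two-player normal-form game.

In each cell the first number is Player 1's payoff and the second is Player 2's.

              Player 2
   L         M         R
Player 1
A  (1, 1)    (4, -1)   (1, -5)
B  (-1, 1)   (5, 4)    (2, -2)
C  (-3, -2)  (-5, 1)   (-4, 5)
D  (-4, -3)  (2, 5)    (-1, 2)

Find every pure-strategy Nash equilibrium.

The pure Nash equilibria are (A, L); (B, M).

Player 1 against L: payoffs 1, -1, -3, -4 → best response A.
Player 1 against M: payoffs 4, 5, -5, 2 → best response B.
Player 1 against R: payoffs 1, 2, -4, -1 → best response B.
Player 2 against A: payoffs 1, -1, -5 → best response L.
Player 2 against B: payoffs 1, 4, -2 → best response M.
Player 2 against C: payoffs -2, 1, 5 → best response R.
Player 2 against D: payoffs -3, 5, 2 → best response M.
Mutual best responses: (A, L); (B, M).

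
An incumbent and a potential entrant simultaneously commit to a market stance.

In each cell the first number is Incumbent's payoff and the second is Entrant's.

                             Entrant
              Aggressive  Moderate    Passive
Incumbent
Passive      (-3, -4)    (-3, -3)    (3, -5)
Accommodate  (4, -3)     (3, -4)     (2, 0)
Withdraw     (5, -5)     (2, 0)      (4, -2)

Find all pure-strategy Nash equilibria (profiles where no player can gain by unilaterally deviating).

There is no pure-strategy Nash equilibrium.

(Passive, Aggressive): Incumbent can switch to Accommodate (-3 → 4). Not NE.
(Passive, Moderate): Incumbent can switch to Accommodate (-3 → 3). Not NE.
(Passive, Passive): Incumbent can switch to Withdraw (3 → 4). Not NE.
(Accommodate, Aggressive): Incumbent can switch to Withdraw (4 → 5). Not NE.
(Accommodate, Moderate): Entrant can switch to Aggressive (-4 → -3). Not NE.
(Accommodate, Passive): Incumbent can switch to Passive (2 → 3). Not NE.
(Withdraw, Aggressive): Entrant can switch to Moderate (-5 → 0). Not NE.
(Withdraw, Moderate): Incumbent can switch to Accommodate (2 → 3). Not NE.
(Withdraw, Passive): Entrant can switch to Moderate (-2 → 0). Not NE.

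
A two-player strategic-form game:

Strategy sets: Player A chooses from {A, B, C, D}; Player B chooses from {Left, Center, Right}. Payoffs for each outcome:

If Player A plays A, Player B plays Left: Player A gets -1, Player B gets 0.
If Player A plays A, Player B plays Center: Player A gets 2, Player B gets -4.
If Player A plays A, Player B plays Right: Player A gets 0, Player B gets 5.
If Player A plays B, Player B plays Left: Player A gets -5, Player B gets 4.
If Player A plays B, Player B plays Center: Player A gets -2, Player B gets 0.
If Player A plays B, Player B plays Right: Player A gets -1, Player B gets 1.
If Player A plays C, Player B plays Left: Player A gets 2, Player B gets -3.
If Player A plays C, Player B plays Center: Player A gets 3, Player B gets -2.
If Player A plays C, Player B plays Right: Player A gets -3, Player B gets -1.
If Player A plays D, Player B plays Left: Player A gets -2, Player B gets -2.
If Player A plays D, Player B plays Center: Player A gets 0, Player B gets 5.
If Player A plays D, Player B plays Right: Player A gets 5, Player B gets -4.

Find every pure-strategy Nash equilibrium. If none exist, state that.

For each strategy profile, look for a profitable unilateral deviation.
(A, Left): Player A can switch to C (-1 → 2). Not NE.
(A, Center): Player A can switch to C (2 → 3). Not NE.
(A, Right): Player A can switch to D (0 → 5). Not NE.
(B, Left): Player A can switch to A (-5 → -1). Not NE.
(B, Center): Player A can switch to A (-2 → 2). Not NE.
(B, Right): Player A can switch to A (-1 → 0). Not NE.
(C, Left): Player B can switch to Center (-3 → -2). Not NE.
(C, Center): Player B can switch to Right (-2 → -1). Not NE.
(C, Right): Player A can switch to A (-3 → 0). Not NE.
(D, Left): Player A can switch to A (-2 → -1). Not NE.
(D, Center): Player A can switch to A (0 → 2). Not NE.
(D, Right): Player B can switch to Left (-4 → -2). Not NE.

No pure-strategy Nash equilibrium.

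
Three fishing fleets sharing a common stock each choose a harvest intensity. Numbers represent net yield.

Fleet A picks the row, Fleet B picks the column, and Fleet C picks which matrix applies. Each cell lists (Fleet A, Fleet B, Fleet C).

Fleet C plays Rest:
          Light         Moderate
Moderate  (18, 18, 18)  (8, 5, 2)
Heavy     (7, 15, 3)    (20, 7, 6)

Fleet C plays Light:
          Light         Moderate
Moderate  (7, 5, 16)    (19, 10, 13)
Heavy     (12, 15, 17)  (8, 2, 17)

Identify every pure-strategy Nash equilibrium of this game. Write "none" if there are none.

For each strategy profile, look for a profitable unilateral deviation.
(Moderate, Light, Rest): Fleet A gets 18, best alternative 7; Fleet B gets 18, best alternative 5; Fleet C gets 18, best alternative 16. No profitable deviation — NE.
(Moderate, Light, Light): Fleet A can switch to Heavy (7 → 12). Not NE.
(Moderate, Moderate, Rest): Fleet A can switch to Heavy (8 → 20). Not NE.
(Moderate, Moderate, Light): Fleet A gets 19, best alternative 8; Fleet B gets 10, best alternative 5; Fleet C gets 13, best alternative 2. No profitable deviation — NE.
(Heavy, Light, Rest): Fleet A can switch to Moderate (7 → 18). Not NE.
(Heavy, Light, Light): Fleet A gets 12, best alternative 7; Fleet B gets 15, best alternative 2; Fleet C gets 17, best alternative 3. No profitable deviation — NE.
(Heavy, Moderate, Rest): Fleet B can switch to Light (7 → 15). Not NE.
(Heavy, Moderate, Light): Fleet A can switch to Moderate (8 → 19). Not NE.

(Moderate, Light, Rest) and (Moderate, Moderate, Light) and (Heavy, Light, Light)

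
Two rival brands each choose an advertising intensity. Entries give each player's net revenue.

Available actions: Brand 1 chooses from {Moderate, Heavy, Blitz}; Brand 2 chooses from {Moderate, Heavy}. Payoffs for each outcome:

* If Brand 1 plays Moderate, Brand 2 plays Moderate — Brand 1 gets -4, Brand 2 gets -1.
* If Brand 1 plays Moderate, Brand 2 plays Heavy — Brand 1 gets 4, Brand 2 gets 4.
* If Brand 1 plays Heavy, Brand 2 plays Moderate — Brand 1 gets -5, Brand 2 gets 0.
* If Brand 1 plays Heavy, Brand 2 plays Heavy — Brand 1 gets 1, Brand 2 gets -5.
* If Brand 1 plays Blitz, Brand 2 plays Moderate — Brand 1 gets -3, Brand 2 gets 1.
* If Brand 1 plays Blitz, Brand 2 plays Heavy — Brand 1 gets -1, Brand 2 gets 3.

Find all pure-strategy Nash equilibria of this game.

The unique pure-strategy Nash equilibrium is (Moderate, Heavy).

For each strategy profile, look for a profitable unilateral deviation.
(Moderate, Moderate): Brand 1 can switch to Blitz (-4 → -3). Not NE.
(Moderate, Heavy): Brand 1 gets 4, best alternative 1; Brand 2 gets 4, best alternative -1. No profitable deviation — NE.
(Heavy, Moderate): Brand 1 can switch to Moderate (-5 → -4). Not NE.
(Heavy, Heavy): Brand 1 can switch to Moderate (1 → 4). Not NE.
(Blitz, Moderate): Brand 2 can switch to Heavy (1 → 3). Not NE.
(Blitz, Heavy): Brand 1 can switch to Moderate (-1 → 4). Not NE.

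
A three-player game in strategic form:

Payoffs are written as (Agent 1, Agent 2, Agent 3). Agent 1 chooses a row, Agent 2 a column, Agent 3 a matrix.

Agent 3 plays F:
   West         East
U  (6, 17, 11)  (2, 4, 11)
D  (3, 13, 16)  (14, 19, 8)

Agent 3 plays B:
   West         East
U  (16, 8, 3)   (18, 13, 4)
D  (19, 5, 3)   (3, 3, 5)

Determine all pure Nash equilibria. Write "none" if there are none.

Pure-strategy Nash equilibria: (U, West, F), (D, East, F)

Mark each player's best response to every combination of opponents' strategies; a profile where every player is best-responding is a pure Nash equilibrium.
Agent 1 against (West, F): payoffs 6, 3 → best response U.
Agent 1 against (West, B): payoffs 16, 19 → best response D.
Agent 1 against (East, F): payoffs 2, 14 → best response D.
Agent 1 against (East, B): payoffs 18, 3 → best response U.
Agent 2 against (U, F): payoffs 17, 4 → best response West.
Agent 2 against (U, B): payoffs 8, 13 → best response East.
Agent 2 against (D, F): payoffs 13, 19 → best response East.
Agent 2 against (D, B): payoffs 5, 3 → best response West.
Agent 3 against (U, West): payoffs 11, 3 → best response F.
Agent 3 against (U, East): payoffs 11, 4 → best response F.
Agent 3 against (D, West): payoffs 16, 3 → best response F.
Agent 3 against (D, East): payoffs 8, 5 → best response F.
Mutual best responses: (U, West, F); (D, East, F).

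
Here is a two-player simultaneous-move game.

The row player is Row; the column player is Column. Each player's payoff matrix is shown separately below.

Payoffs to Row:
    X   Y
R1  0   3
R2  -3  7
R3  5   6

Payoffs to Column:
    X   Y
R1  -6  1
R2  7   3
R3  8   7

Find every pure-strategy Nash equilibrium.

Row against X: payoffs 0, -3, 5 → best response R3.
Row against Y: payoffs 3, 7, 6 → best response R2.
Column against R1: payoffs -6, 1 → best response Y.
Column against R2: payoffs 7, 3 → best response X.
Column against R3: payoffs 8, 7 → best response X.
Mutual best responses: (R3, X).

Pure NE: (R3, X)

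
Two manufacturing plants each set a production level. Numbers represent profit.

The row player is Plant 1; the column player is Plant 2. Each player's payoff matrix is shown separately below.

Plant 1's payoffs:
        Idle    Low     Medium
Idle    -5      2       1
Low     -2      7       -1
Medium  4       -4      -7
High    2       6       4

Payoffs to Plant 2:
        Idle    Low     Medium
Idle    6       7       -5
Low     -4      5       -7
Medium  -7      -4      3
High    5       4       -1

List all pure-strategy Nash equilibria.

The unique pure-strategy Nash equilibrium is (Low, Low).

Mark each player's best response to every combination of opponents' strategies; a profile where every player is best-responding is a pure Nash equilibrium.
Plant 1 against Idle: payoffs -5, -2, 4, 2 → best response Medium.
Plant 1 against Low: payoffs 2, 7, -4, 6 → best response Low.
Plant 1 against Medium: payoffs 1, -1, -7, 4 → best response High.
Plant 2 against Idle: payoffs 6, 7, -5 → best response Low.
Plant 2 against Low: payoffs -4, 5, -7 → best response Low.
Plant 2 against Medium: payoffs -7, -4, 3 → best response Medium.
Plant 2 against High: payoffs 5, 4, -1 → best response Idle.
Mutual best responses: (Low, Low).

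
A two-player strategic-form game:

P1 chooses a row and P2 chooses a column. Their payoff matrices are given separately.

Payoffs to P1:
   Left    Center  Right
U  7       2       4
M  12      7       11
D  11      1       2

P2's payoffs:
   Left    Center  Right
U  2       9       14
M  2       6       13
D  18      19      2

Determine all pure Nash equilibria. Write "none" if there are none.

(U, Left): P1 can switch to M (7 → 12). Not NE.
(U, Center): P1 can switch to M (2 → 7). Not NE.
(U, Right): P1 can switch to M (4 → 11). Not NE.
(M, Left): P2 can switch to Center (2 → 6). Not NE.
(M, Center): P2 can switch to Right (6 → 13). Not NE.
(M, Right): P1 gets 11, best alternative 4; P2 gets 13, best alternative 6. No profitable deviation — NE.
(D, Left): P1 can switch to M (11 → 12). Not NE.
(D, Center): P1 can switch to U (1 → 2). Not NE.
(D, Right): P1 can switch to U (2 → 4). Not NE.

Pure NE: (M, Right)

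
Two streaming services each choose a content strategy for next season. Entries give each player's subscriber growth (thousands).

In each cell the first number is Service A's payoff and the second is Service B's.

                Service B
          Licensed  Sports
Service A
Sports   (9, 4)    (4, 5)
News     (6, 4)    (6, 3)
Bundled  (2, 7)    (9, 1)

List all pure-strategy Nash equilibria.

(Sports, Licensed): Service B can switch to Sports (4 → 5). Not NE.
(Sports, Sports): Service A can switch to News (4 → 6). Not NE.
(News, Licensed): Service A can switch to Sports (6 → 9). Not NE.
(News, Sports): Service A can switch to Bundled (6 → 9). Not NE.
(Bundled, Licensed): Service A can switch to Sports (2 → 9). Not NE.
(Bundled, Sports): Service B can switch to Licensed (1 → 7). Not NE.

There is no pure-strategy Nash equilibrium.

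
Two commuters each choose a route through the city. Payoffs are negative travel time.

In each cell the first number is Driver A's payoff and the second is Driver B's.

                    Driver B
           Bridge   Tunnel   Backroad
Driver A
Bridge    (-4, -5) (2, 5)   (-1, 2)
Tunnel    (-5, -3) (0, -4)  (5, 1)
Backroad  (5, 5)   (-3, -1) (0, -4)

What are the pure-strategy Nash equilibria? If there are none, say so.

Pure-strategy Nash equilibria: (Bridge, Tunnel), (Tunnel, Backroad), (Backroad, Bridge)

Driver A against Bridge: payoffs -4, -5, 5 → best response Backroad.
Driver A against Tunnel: payoffs 2, 0, -3 → best response Bridge.
Driver A against Backroad: payoffs -1, 5, 0 → best response Tunnel.
Driver B against Bridge: payoffs -5, 5, 2 → best response Tunnel.
Driver B against Tunnel: payoffs -3, -4, 1 → best response Backroad.
Driver B against Backroad: payoffs 5, -1, -4 → best response Bridge.
Mutual best responses: (Bridge, Tunnel); (Tunnel, Backroad); (Backroad, Bridge).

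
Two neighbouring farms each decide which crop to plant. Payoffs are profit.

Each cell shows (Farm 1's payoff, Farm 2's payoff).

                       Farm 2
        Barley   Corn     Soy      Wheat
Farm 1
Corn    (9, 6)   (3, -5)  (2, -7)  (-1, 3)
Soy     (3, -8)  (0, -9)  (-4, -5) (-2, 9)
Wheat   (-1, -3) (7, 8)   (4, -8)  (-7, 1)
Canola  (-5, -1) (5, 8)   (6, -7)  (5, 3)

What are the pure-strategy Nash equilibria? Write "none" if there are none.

The pure Nash equilibria are (Corn, Barley), (Wheat, Corn).

Farm 1 against Barley: payoffs 9, 3, -1, -5 → best response Corn.
Farm 1 against Corn: payoffs 3, 0, 7, 5 → best response Wheat.
Farm 1 against Soy: payoffs 2, -4, 4, 6 → best response Canola.
Farm 1 against Wheat: payoffs -1, -2, -7, 5 → best response Canola.
Farm 2 against Corn: payoffs 6, -5, -7, 3 → best response Barley.
Farm 2 against Soy: payoffs -8, -9, -5, 9 → best response Wheat.
Farm 2 against Wheat: payoffs -3, 8, -8, 1 → best response Corn.
Farm 2 against Canola: payoffs -1, 8, -7, 3 → best response Corn.
Mutual best responses: (Corn, Barley); (Wheat, Corn).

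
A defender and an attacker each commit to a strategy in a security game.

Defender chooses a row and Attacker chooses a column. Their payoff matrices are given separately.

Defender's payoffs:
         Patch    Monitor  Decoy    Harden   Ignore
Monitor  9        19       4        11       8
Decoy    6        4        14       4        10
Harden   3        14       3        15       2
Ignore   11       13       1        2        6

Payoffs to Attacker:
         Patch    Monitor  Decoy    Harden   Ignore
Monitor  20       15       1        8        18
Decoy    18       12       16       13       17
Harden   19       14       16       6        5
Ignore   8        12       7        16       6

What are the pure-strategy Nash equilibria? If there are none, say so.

(Monitor, Patch): Defender can switch to Ignore (9 → 11). Not NE.
(Monitor, Monitor): Attacker can switch to Patch (15 → 20). Not NE.
(Monitor, Decoy): Defender can switch to Decoy (4 → 14). Not NE.
(Monitor, Harden): Defender can switch to Harden (11 → 15). Not NE.
(Monitor, Ignore): Defender can switch to Decoy (8 → 10). Not NE.
(Decoy, Patch): Defender can switch to Monitor (6 → 9). Not NE.
(Decoy, Monitor): Defender can switch to Monitor (4 → 19). Not NE.
(Decoy, Decoy): Attacker can switch to Patch (16 → 18). Not NE.
(Decoy, Harden): Defender can switch to Monitor (4 → 11). Not NE.
(Decoy, Ignore): Attacker can switch to Patch (17 → 18). Not NE.
(The remaining 10 profiles each have a profitable deviation by the same check.)

none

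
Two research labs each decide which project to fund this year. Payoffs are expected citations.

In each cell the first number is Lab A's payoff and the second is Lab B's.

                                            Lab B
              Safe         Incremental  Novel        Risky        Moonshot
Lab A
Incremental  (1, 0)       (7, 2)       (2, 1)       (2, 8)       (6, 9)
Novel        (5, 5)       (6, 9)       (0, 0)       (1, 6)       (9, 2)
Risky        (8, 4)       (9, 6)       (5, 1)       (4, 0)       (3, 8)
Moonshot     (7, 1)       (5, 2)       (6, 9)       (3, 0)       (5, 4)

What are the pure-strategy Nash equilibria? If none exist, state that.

Lab A against Safe: payoffs 1, 5, 8, 7 → best response Risky.
Lab A against Incremental: payoffs 7, 6, 9, 5 → best response Risky.
Lab A against Novel: payoffs 2, 0, 5, 6 → best response Moonshot.
Lab A against Risky: payoffs 2, 1, 4, 3 → best response Risky.
Lab A against Moonshot: payoffs 6, 9, 3, 5 → best response Novel.
Lab B against Incremental: payoffs 0, 2, 1, 8, 9 → best response Moonshot.
Lab B against Novel: payoffs 5, 9, 0, 6, 2 → best response Incremental.
Lab B against Risky: payoffs 4, 6, 1, 0, 8 → best response Moonshot.
Lab B against Moonshot: payoffs 1, 2, 9, 0, 4 → best response Novel.
Mutual best responses: (Moonshot, Novel).

Pure NE: (Moonshot, Novel)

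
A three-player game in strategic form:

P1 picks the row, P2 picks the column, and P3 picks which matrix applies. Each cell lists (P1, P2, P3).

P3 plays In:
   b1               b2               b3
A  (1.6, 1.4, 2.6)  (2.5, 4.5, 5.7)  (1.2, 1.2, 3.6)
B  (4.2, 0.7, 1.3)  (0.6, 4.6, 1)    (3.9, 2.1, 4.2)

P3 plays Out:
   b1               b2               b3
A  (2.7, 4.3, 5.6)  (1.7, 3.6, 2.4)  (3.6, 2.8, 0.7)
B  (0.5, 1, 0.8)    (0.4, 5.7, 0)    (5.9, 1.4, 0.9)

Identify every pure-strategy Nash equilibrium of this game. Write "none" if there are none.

For each player, find the best response to each opponent profile; mutual best responses are the pure NE.
P1 against (b1, In): payoffs 1.6, 4.2 → best response B.
P1 against (b1, Out): payoffs 2.7, 0.5 → best response A.
P1 against (b2, In): payoffs 2.5, 0.6 → best response A.
P1 against (b2, Out): payoffs 1.7, 0.4 → best response A.
P1 against (b3, In): payoffs 1.2, 3.9 → best response B.
P1 against (b3, Out): payoffs 3.6, 5.9 → best response B.
P2 against (A, In): payoffs 1.4, 4.5, 1.2 → best response b2.
P2 against (A, Out): payoffs 4.3, 3.6, 2.8 → best response b1.
P2 against (B, In): payoffs 0.7, 4.6, 2.1 → best response b2.
P2 against (B, Out): payoffs 1, 5.7, 1.4 → best response b2.
P3 against (A, b1): payoffs 2.6, 5.6 → best response Out.
P3 against (A, b2): payoffs 5.7, 2.4 → best response In.
P3 against (A, b3): payoffs 3.6, 0.7 → best response In.
P3 against (B, b1): payoffs 1.3, 0.8 → best response In.
P3 against (B, b2): payoffs 1, 0 → best response In.
P3 against (B, b3): payoffs 4.2, 0.9 → best response In.
Mutual best responses: (A, b1, Out); (A, b2, In).

Pure-strategy Nash equilibria: (A, b1, Out), (A, b2, In)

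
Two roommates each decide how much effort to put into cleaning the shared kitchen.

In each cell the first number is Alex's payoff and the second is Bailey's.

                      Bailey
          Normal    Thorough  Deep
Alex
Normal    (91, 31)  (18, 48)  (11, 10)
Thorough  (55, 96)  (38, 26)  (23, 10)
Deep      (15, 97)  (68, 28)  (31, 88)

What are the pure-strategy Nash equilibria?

none

Alex against Normal: payoffs 91, 55, 15 → best response Normal.
Alex against Thorough: payoffs 18, 38, 68 → best response Deep.
Alex against Deep: payoffs 11, 23, 31 → best response Deep.
Bailey against Normal: payoffs 31, 48, 10 → best response Thorough.
Bailey against Thorough: payoffs 96, 26, 10 → best response Normal.
Bailey against Deep: payoffs 97, 28, 88 → best response Normal.
No profile is a mutual best response for all players.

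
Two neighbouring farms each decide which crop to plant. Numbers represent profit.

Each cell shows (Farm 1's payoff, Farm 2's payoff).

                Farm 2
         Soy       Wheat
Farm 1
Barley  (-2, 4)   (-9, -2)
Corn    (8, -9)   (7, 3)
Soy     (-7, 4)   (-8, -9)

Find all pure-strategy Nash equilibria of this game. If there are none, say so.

Pure NE: (Corn, Wheat)

For each player, find the best response to each opponent profile; mutual best responses are the pure NE.
Farm 1 against Soy: payoffs -2, 8, -7 → best response Corn.
Farm 1 against Wheat: payoffs -9, 7, -8 → best response Corn.
Farm 2 against Barley: payoffs 4, -2 → best response Soy.
Farm 2 against Corn: payoffs -9, 3 → best response Wheat.
Farm 2 against Soy: payoffs 4, -9 → best response Soy.
Mutual best responses: (Corn, Wheat).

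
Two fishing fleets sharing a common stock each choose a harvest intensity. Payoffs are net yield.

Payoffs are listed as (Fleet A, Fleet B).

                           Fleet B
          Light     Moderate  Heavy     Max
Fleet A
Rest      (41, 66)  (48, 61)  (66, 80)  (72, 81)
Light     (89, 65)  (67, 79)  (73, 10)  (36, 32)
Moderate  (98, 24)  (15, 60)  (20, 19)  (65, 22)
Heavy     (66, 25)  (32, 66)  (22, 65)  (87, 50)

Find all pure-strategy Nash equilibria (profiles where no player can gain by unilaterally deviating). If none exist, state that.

Mark each player's best response to every combination of opponents' strategies; a profile where every player is best-responding is a pure Nash equilibrium.
Fleet A against Light: payoffs 41, 89, 98, 66 → best response Moderate.
Fleet A against Moderate: payoffs 48, 67, 15, 32 → best response Light.
Fleet A against Heavy: payoffs 66, 73, 20, 22 → best response Light.
Fleet A against Max: payoffs 72, 36, 65, 87 → best response Heavy.
Fleet B against Rest: payoffs 66, 61, 80, 81 → best response Max.
Fleet B against Light: payoffs 65, 79, 10, 32 → best response Moderate.
Fleet B against Moderate: payoffs 24, 60, 19, 22 → best response Moderate.
Fleet B against Heavy: payoffs 25, 66, 65, 50 → best response Moderate.
Mutual best responses: (Light, Moderate).

The unique pure-strategy Nash equilibrium is (Light, Moderate).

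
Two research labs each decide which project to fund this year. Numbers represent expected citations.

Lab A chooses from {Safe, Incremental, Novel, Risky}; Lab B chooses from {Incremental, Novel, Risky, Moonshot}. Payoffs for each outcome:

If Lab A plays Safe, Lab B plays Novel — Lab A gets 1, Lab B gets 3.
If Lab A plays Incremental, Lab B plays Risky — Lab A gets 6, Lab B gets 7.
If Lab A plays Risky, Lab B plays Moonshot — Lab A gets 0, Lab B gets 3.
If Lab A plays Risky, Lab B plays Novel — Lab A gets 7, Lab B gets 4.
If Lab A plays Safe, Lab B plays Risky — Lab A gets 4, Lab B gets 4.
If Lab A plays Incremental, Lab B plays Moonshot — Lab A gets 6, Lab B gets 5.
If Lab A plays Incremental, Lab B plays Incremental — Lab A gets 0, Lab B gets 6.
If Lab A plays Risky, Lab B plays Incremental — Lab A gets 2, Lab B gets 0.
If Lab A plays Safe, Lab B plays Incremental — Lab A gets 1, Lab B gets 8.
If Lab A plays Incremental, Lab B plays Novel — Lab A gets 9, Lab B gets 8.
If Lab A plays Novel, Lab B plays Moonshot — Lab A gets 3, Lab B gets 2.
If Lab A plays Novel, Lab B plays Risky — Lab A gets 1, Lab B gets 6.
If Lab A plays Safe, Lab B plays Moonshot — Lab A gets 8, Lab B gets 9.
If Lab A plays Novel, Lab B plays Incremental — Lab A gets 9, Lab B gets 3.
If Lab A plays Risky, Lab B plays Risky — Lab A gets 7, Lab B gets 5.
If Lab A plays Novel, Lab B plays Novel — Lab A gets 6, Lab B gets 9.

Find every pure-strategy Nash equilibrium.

(Safe, Moonshot), (Incremental, Novel), (Risky, Risky)

(Safe, Incremental): Lab A can switch to Novel (1 → 9). Not NE.
(Safe, Novel): Lab A can switch to Incremental (1 → 9). Not NE.
(Safe, Risky): Lab A can switch to Incremental (4 → 6). Not NE.
(Safe, Moonshot): Lab A gets 8, best alternative 6; Lab B gets 9, best alternative 8. No profitable deviation — NE.
(Incremental, Incremental): Lab A can switch to Safe (0 → 1). Not NE.
(Incremental, Novel): Lab A gets 9, best alternative 7; Lab B gets 8, best alternative 7. No profitable deviation — NE.
(Incremental, Risky): Lab A can switch to Risky (6 → 7). Not NE.
(Incremental, Moonshot): Lab A can switch to Safe (6 → 8). Not NE.
(Novel, Incremental): Lab B can switch to Novel (3 → 9). Not NE.
(Novel, Novel): Lab A can switch to Incremental (6 → 9). Not NE.
(Novel, Risky): Lab A can switch to Safe (1 → 4). Not NE.
(Novel, Moonshot): Lab A can switch to Safe (3 → 8). Not NE.
(Risky, Risky): Lab A gets 7, best alternative 6; Lab B gets 5, best alternative 4. No profitable deviation — NE.
(The remaining 3 profiles each have a profitable deviation by the same check.)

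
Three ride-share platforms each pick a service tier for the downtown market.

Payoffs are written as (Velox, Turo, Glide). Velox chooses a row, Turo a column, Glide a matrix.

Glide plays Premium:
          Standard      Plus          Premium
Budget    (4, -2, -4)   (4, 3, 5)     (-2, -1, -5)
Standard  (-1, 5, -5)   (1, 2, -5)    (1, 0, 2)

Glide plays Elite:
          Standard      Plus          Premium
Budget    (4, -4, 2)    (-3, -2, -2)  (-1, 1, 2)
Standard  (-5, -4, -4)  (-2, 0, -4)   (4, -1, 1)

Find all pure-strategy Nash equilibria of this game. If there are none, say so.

Pure-strategy Nash equilibria: (Budget, Plus, Premium) and (Standard, Plus, Elite)

Mark each player's best response to every combination of opponents' strategies; a profile where every player is best-responding is a pure Nash equilibrium.
Velox against (Standard, Premium): payoffs 4, -1 → best response Budget.
Velox against (Standard, Elite): payoffs 4, -5 → best response Budget.
Velox against (Plus, Premium): payoffs 4, 1 → best response Budget.
Velox against (Plus, Elite): payoffs -3, -2 → best response Standard.
Velox against (Premium, Premium): payoffs -2, 1 → best response Standard.
Velox against (Premium, Elite): payoffs -1, 4 → best response Standard.
Turo against (Budget, Premium): payoffs -2, 3, -1 → best response Plus.
Turo against (Budget, Elite): payoffs -4, -2, 1 → best response Premium.
Turo against (Standard, Premium): payoffs 5, 2, 0 → best response Standard.
Turo against (Standard, Elite): payoffs -4, 0, -1 → best response Plus.
Glide against (Budget, Standard): payoffs -4, 2 → best response Elite.
Glide against (Budget, Plus): payoffs 5, -2 → best response Premium.
Glide against (Budget, Premium): payoffs -5, 2 → best response Elite.
Glide against (Standard, Standard): payoffs -5, -4 → best response Elite.
Glide against (Standard, Plus): payoffs -5, -4 → best response Elite.
Glide against (Standard, Premium): payoffs 2, 1 → best response Premium.
Mutual best responses: (Budget, Plus, Premium); (Standard, Plus, Elite).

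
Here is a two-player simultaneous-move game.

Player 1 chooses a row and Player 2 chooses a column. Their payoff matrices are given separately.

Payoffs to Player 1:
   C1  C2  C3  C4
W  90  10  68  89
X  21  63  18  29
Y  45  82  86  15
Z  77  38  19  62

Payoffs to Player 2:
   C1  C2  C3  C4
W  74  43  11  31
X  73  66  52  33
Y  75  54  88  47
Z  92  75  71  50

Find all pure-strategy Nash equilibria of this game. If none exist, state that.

(W, C1), (Y, C3)

Player 1 against C1: payoffs 90, 21, 45, 77 → best response W.
Player 1 against C2: payoffs 10, 63, 82, 38 → best response Y.
Player 1 against C3: payoffs 68, 18, 86, 19 → best response Y.
Player 1 against C4: payoffs 89, 29, 15, 62 → best response W.
Player 2 against W: payoffs 74, 43, 11, 31 → best response C1.
Player 2 against X: payoffs 73, 66, 52, 33 → best response C1.
Player 2 against Y: payoffs 75, 54, 88, 47 → best response C3.
Player 2 against Z: payoffs 92, 75, 71, 50 → best response C1.
Mutual best responses: (W, C1); (Y, C3).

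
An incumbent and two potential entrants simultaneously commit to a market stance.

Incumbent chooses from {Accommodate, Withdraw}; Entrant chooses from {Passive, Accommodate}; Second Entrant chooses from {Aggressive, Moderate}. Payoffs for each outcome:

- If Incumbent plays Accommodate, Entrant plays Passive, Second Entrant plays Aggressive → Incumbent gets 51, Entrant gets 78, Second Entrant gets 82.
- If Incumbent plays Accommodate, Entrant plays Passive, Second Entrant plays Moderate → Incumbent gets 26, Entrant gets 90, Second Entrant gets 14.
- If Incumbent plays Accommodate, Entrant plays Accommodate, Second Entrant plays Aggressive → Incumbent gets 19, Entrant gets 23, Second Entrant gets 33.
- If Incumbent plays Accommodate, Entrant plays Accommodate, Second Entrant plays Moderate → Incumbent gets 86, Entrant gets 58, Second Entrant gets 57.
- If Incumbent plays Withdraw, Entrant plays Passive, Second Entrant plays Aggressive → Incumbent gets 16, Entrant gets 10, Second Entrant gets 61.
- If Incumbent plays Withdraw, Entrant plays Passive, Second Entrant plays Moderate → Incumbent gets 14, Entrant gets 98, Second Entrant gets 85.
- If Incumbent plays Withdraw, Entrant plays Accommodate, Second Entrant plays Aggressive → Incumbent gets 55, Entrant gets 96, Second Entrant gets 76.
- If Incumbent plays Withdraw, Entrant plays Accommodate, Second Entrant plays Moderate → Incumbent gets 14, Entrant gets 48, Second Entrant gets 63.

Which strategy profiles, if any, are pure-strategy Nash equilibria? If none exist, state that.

Pure-strategy Nash equilibria: (Accommodate, Passive, Aggressive) and (Withdraw, Accommodate, Aggressive)

For each player, find the best response to each opponent profile; mutual best responses are the pure NE.
Incumbent against (Passive, Aggressive): payoffs 51, 16 → best response Accommodate.
Incumbent against (Passive, Moderate): payoffs 26, 14 → best response Accommodate.
Incumbent against (Accommodate, Aggressive): payoffs 19, 55 → best response Withdraw.
Incumbent against (Accommodate, Moderate): payoffs 86, 14 → best response Accommodate.
Entrant against (Accommodate, Aggressive): payoffs 78, 23 → best response Passive.
Entrant against (Accommodate, Moderate): payoffs 90, 58 → best response Passive.
Entrant against (Withdraw, Aggressive): payoffs 10, 96 → best response Accommodate.
Entrant against (Withdraw, Moderate): payoffs 98, 48 → best response Passive.
Second Entrant against (Accommodate, Passive): payoffs 82, 14 → best response Aggressive.
Second Entrant against (Accommodate, Accommodate): payoffs 33, 57 → best response Moderate.
Second Entrant against (Withdraw, Passive): payoffs 61, 85 → best response Moderate.
Second Entrant against (Withdraw, Accommodate): payoffs 76, 63 → best response Aggressive.
Mutual best responses: (Accommodate, Passive, Aggressive); (Withdraw, Accommodate, Aggressive).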